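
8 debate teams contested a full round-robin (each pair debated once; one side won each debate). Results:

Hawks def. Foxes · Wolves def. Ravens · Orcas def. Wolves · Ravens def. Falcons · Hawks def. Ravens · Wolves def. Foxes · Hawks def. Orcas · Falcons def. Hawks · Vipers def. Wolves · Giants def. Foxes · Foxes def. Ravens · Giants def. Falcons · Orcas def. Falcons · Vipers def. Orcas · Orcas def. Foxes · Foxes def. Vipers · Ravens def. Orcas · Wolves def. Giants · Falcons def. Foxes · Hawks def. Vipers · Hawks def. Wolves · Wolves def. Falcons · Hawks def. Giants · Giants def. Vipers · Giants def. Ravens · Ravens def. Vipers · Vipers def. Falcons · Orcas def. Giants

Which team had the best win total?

Hawks

Win totals: Hawks 6, Ravens 3, Falcons 2, Orcas 4, Foxes 2, Giants 4, Vipers 3, Wolves 4.
Hawks leads with 6 wins (next highest: 4).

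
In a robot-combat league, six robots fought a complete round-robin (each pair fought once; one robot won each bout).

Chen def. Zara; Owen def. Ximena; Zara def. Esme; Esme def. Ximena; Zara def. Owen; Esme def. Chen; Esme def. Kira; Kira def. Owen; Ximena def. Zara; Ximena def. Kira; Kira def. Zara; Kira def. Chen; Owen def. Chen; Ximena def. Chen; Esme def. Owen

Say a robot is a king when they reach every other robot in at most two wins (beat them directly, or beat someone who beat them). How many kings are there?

Chen cannot reach Ximena, Kira in two steps.
Esme reaches everyone (king).
Zara reaches everyone (king).
Ximena reaches everyone (king).
Kira reaches everyone (king).
Owen cannot reach Esme in two steps.
Kings: Esme, Zara, Ximena, Kira — 4.

4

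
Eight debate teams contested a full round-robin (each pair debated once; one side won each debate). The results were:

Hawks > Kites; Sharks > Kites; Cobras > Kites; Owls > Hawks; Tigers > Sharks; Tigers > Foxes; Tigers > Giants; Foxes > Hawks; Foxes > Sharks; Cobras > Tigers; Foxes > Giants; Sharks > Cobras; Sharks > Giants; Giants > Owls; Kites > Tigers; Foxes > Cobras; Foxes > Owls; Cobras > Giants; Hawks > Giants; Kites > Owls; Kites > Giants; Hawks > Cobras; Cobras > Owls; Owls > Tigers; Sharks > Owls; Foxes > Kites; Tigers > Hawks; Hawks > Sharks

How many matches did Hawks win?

4

Hawks' results: beat Sharks, Kites, Cobras, Giants; lost to Tigers, Foxes, Owls.
That is 4 wins.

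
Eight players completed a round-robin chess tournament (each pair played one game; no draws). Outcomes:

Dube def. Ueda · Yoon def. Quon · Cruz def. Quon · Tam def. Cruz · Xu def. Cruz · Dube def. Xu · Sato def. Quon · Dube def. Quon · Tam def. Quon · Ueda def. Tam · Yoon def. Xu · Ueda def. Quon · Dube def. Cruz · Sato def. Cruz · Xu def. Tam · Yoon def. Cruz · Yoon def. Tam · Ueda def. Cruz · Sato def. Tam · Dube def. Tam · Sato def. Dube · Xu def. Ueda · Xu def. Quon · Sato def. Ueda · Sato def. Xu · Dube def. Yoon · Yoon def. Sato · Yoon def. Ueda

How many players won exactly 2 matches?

1

Win totals: Dube 6, Sato 6, Xu 4, Ueda 3, Tam 2, Yoon 6, Quon 0, Cruz 1.
Exactly 2: Tam — 1 player.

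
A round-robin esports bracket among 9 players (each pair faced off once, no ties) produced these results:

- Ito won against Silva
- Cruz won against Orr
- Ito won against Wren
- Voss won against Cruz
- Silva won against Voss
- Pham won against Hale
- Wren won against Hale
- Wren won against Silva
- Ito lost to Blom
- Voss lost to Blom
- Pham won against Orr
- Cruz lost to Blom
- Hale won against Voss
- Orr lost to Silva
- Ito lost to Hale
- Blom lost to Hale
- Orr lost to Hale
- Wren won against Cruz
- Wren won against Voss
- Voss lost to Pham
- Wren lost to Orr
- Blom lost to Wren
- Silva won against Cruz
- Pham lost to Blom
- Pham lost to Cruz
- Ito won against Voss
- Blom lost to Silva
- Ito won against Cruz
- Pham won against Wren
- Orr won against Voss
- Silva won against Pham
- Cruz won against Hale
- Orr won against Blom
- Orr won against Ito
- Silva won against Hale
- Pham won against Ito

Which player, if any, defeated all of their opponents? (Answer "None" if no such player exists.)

Highest win total is Silva with 6 (out of 8 possible).
Silva lost to Wren, Ito, so no player went undefeated.

None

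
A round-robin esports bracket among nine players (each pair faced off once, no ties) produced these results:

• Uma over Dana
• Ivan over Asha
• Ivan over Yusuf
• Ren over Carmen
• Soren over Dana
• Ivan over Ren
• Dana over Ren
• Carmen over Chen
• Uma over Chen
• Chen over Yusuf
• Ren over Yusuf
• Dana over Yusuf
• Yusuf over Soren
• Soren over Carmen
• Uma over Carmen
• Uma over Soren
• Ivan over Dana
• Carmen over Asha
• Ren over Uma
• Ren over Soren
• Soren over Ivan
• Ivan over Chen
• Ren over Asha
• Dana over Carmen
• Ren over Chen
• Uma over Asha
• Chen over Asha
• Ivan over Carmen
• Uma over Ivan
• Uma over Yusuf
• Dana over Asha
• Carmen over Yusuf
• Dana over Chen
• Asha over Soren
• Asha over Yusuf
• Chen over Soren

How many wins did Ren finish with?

6

Ren's results: beat Soren, Carmen, Yusuf, Chen, Asha, Uma; lost to Ivan, Dana.
That is 6 wins.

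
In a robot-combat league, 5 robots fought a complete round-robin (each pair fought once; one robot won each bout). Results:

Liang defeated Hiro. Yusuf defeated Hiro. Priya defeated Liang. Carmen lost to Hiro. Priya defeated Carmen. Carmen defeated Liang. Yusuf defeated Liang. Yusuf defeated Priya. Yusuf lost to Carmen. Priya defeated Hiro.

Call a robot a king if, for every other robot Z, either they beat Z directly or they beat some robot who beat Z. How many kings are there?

Hiro cannot reach Priya in two steps.
Carmen reaches everyone (king).
Liang cannot reach Priya, Yusuf in two steps.
Priya reaches everyone (king).
Yusuf reaches everyone (king).
Kings: Carmen, Priya, Yusuf — 3.

3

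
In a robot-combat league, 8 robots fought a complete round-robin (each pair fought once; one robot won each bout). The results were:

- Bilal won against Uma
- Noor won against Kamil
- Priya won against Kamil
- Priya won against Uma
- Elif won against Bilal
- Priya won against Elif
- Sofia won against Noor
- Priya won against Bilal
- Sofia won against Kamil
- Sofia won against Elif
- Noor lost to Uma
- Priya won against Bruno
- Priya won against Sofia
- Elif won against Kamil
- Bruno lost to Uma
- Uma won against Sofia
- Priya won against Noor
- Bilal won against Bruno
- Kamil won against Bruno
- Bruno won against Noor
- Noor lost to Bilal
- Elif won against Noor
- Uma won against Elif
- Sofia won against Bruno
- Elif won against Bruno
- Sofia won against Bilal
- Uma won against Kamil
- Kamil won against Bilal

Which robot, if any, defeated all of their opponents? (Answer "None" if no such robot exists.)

Priya

Priya has 7 wins out of 7 opponents — a perfect record.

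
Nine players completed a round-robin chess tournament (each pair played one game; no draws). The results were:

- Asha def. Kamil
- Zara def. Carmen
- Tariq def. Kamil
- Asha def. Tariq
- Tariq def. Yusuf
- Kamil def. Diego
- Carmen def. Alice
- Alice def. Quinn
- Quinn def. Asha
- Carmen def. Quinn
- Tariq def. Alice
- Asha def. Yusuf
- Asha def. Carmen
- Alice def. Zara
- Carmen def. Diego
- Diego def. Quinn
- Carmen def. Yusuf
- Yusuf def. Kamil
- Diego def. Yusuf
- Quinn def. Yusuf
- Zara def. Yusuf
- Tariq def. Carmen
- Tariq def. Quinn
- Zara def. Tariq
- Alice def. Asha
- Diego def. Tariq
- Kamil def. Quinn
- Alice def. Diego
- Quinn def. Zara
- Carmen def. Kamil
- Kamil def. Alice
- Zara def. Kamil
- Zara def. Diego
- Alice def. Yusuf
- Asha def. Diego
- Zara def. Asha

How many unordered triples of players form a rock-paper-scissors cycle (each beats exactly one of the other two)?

20

Win totals: Yusuf 1, Quinn 3, Carmen 5, Zara 6, Alice 5, Asha 5, Kamil 3, Diego 3, Tariq 5.
A player with w wins dominates both others in C(w,2) triples; summing gives 0 + 3 + 10 + 15 + 10 + 10 + 3 + 3 + 10 = 64 transitive triples.
Total triples C(9,3) = 84, so cyclic triples = 84 − 64 = 20.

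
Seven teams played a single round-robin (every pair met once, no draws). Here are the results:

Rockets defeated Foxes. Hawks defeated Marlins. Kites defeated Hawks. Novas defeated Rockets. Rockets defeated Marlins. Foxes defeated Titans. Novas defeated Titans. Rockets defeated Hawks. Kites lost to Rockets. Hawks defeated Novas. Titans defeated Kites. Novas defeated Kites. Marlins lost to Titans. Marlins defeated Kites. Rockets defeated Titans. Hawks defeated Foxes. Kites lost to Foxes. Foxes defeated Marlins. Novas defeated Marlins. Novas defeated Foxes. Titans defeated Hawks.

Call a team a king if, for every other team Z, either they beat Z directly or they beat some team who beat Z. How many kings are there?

3

Foxes cannot reach Novas, Rockets in two steps.
Novas reaches everyone (king).
Kites cannot reach Titans, Rockets in two steps.
Hawks reaches everyone (king).
Titans cannot reach Rockets in two steps.
Rockets reaches everyone (king).
Marlins cannot reach Foxes, Novas, Titans, Rockets in two steps.
Kings: Novas, Hawks, Rockets — 3.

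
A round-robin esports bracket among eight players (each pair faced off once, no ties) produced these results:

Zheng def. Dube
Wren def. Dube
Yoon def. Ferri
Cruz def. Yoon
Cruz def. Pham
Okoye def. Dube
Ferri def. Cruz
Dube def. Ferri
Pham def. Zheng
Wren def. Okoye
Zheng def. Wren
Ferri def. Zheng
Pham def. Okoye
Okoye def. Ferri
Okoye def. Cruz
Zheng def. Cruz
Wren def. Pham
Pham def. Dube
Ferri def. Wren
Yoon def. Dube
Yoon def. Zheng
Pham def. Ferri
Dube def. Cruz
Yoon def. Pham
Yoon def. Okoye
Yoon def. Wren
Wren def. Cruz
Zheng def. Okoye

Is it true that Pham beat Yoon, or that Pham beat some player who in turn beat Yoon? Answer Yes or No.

No

Pham did not beat Yoon directly.
Pham beat Dube, Okoye, Ferri, Zheng, but each of them lost to Yoon. No two-step path.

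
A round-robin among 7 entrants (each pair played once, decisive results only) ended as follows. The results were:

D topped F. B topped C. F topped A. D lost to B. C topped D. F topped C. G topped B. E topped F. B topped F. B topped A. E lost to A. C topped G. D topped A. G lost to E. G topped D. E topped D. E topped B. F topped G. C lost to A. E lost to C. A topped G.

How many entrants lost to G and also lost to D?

0

G beat: B, D.
D beat: A, F.
No one was beaten by both.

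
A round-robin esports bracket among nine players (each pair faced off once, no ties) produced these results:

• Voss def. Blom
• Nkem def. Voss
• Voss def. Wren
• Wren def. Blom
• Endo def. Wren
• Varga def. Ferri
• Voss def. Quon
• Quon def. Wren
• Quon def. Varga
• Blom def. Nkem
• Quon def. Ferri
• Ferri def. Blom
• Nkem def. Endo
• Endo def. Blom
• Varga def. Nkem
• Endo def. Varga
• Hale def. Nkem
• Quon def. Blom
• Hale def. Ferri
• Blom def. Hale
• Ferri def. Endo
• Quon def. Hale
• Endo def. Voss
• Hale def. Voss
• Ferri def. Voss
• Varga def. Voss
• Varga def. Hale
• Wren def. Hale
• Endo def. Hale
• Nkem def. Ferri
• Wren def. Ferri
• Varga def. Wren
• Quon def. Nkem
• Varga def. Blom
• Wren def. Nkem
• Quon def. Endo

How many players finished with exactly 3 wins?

Win totals: Hale 3, Voss 3, Quon 7, Varga 6, Wren 4, Blom 2, Endo 5, Nkem 3, Ferri 3.
Exactly 3: Hale, Voss, Nkem, Ferri — 4 players.

4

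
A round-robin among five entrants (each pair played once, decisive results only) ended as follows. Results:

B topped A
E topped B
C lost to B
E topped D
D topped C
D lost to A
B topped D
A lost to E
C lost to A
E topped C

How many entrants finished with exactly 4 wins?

Win totals: A 2, B 3, C 0, D 1, E 4.
Exactly 4: E — 1 entrant.

1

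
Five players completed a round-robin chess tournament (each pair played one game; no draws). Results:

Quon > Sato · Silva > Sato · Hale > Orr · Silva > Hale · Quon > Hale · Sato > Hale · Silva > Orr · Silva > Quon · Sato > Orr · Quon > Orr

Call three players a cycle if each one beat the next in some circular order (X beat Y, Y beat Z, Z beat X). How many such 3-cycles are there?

0

Win totals: Sato 2, Quon 3, Hale 1, Orr 0, Silva 4.
A player with w wins dominates both others in C(w,2) triples; summing gives 1 + 3 + 0 + 0 + 6 = 10 transitive triples.
Total triples C(5,3) = 10, so cyclic triples = 10 − 10 = 0.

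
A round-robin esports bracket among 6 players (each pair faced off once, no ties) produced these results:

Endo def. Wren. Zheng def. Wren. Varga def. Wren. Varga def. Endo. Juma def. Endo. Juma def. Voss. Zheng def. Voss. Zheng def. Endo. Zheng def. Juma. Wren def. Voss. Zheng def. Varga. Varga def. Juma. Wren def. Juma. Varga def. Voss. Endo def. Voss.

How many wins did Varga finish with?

4

Varga's results: beat Juma, Voss, Wren, Endo; lost to Zheng.
That is 4 wins.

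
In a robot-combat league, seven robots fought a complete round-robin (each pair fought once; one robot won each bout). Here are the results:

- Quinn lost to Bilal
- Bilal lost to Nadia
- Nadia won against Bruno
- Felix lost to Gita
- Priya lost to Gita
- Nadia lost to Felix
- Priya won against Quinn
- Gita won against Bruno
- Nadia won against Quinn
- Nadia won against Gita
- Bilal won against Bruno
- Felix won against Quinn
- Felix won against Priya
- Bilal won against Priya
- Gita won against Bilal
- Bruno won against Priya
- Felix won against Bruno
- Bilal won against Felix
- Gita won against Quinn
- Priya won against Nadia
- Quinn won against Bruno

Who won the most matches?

Win totals: Priya 2, Quinn 1, Gita 5, Nadia 4, Bruno 1, Felix 4, Bilal 4.
Gita leads with 5 wins (next highest: 4).

Gita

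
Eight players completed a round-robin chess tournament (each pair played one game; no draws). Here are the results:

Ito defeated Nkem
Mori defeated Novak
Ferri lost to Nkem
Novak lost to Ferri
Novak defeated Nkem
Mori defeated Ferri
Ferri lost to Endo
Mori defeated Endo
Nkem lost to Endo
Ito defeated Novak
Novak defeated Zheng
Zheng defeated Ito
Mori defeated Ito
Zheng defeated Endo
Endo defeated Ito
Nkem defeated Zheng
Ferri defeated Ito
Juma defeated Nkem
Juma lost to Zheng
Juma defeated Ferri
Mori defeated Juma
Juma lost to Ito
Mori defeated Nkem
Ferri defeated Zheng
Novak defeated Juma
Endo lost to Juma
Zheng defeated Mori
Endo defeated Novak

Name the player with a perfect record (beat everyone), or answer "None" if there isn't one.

None

Highest win total is Mori with 6 (out of 7 possible).
Mori lost to Zheng, so no player went undefeated.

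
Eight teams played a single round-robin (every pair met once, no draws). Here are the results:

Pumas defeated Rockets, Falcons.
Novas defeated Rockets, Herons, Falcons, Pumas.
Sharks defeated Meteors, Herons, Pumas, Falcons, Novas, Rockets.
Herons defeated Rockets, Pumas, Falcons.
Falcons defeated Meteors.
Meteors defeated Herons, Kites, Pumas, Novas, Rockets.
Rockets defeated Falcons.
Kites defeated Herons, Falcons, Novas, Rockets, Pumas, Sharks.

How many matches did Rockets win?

Rockets' results: beat Falcons; lost to Pumas, Sharks, Novas, Herons, Kites, Meteors.
That is 1 win.

1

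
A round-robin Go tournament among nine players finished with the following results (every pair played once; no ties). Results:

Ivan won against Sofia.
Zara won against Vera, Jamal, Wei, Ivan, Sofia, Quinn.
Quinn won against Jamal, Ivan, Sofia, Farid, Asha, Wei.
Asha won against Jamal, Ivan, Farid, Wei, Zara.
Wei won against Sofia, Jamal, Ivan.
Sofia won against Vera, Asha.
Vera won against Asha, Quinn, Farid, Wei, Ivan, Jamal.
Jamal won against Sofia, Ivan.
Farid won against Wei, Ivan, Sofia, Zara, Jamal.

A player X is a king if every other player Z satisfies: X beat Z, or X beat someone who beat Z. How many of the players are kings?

6

Zara reaches everyone (king).
Quinn reaches everyone (king).
Ivan cannot reach Zara, Quinn, Farid, Wei, Jamal in two steps.
Sofia reaches everyone (king).
Vera reaches everyone (king).
Asha reaches everyone (king).
Farid reaches everyone (king).
Wei cannot reach Zara, Quinn, Farid in two steps.
Jamal cannot reach Zara, Quinn, Farid, Wei in two steps.
Kings: Zara, Quinn, Sofia, Vera, Asha, Farid — 6.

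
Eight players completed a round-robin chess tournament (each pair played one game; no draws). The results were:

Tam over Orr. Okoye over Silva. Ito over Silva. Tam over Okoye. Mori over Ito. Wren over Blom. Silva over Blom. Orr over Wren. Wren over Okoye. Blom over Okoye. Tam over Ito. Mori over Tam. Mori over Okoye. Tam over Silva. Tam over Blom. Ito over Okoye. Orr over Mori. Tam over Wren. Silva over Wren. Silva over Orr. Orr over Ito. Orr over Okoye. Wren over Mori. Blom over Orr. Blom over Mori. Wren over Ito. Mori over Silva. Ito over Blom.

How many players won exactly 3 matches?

Win totals: Orr 4, Ito 3, Tam 6, Mori 4, Blom 3, Silva 3, Wren 4, Okoye 1.
Exactly 3: Ito, Blom, Silva — 3 players.

3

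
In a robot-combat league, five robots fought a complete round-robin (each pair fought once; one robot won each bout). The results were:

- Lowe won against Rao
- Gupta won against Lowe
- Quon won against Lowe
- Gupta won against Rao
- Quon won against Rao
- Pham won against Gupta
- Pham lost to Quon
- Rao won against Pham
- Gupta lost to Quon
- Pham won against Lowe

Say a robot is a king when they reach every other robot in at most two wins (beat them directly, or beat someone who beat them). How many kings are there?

Gupta cannot reach Quon in two steps.
Lowe cannot reach Gupta, Quon in two steps.
Quon reaches everyone (king).
Pham cannot reach Quon in two steps.
Rao cannot reach Quon in two steps.
Kings: Quon — 1.

1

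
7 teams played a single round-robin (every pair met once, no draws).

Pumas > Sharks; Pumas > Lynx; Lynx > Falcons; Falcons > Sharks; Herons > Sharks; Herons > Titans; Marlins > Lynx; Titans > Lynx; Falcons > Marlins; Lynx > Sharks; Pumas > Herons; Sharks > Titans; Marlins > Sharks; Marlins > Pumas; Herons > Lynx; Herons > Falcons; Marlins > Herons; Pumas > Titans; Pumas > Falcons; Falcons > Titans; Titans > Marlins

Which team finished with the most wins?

Pumas

Win totals: Falcons 3, Herons 4, Lynx 2, Pumas 5, Sharks 1, Marlins 4, Titans 2.
Pumas leads with 5 wins (next highest: 4).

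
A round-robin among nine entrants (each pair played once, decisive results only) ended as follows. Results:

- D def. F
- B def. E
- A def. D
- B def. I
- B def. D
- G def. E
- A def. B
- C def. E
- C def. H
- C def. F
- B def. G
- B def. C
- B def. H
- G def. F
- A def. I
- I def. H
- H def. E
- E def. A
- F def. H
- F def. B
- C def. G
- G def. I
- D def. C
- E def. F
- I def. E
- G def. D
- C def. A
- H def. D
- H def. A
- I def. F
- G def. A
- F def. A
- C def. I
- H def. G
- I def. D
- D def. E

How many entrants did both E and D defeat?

E beat: A, F.
D beat: C, E, F.
Both beat: F — 1.

1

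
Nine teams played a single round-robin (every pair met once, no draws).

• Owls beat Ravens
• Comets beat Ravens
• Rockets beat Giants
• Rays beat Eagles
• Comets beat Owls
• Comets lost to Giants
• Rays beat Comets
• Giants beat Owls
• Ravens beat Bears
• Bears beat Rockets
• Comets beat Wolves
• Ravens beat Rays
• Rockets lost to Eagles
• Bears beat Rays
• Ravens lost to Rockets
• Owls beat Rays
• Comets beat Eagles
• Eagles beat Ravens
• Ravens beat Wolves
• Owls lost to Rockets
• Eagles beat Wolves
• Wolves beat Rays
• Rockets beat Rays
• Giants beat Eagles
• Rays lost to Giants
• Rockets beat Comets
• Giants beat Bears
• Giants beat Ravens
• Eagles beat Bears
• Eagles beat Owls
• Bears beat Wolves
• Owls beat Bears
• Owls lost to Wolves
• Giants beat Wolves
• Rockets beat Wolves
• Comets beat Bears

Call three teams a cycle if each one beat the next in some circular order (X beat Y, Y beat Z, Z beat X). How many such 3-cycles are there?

Win totals: Rays 2, Comets 5, Giants 7, Rockets 6, Ravens 3, Owls 3, Eagles 5, Bears 3, Wolves 2.
A team with w wins dominates both others in C(w,2) triples; summing gives 1 + 10 + 21 + 15 + 3 + 3 + 10 + 3 + 1 = 67 transitive triples.
Total triples C(9,3) = 84, so cyclic triples = 84 − 67 = 17.

17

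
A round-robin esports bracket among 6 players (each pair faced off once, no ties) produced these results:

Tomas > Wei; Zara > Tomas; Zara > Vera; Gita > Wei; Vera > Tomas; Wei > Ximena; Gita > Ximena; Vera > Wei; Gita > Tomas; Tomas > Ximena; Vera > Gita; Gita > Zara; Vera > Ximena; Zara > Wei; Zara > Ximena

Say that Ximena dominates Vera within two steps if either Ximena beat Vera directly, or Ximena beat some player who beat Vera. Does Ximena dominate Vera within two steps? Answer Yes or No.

No

Ximena did not beat Vera directly.
Ximena beat no one, so there is no intermediate player.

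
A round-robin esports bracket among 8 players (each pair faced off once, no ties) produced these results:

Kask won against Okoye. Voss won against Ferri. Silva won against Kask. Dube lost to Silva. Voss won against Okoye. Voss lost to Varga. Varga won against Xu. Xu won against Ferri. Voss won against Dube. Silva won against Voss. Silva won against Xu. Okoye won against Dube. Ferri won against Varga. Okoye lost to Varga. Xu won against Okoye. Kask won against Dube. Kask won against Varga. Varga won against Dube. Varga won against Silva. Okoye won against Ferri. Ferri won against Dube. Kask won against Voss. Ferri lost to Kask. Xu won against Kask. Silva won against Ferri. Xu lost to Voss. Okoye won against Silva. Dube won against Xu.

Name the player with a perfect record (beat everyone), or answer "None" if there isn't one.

Highest win total is Varga with 5 (out of 7 possible).
Varga lost to Ferri, Kask, so no player went undefeated.

None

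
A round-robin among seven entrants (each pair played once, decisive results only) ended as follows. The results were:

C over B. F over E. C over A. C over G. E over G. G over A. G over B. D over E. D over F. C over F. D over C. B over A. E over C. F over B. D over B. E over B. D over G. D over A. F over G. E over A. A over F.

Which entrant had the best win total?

Win totals: A 1, B 1, C 4, D 6, E 4, F 3, G 2.
D leads with 6 wins (next highest: 4).

D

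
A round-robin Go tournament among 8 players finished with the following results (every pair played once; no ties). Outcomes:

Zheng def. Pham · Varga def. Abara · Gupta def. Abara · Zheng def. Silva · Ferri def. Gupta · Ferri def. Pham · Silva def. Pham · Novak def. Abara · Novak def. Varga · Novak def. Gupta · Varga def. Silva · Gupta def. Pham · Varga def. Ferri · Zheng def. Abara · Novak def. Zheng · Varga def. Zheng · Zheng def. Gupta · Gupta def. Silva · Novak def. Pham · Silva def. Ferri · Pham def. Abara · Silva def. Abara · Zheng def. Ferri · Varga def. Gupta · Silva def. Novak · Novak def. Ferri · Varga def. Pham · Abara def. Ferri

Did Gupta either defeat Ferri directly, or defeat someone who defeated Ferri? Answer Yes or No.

Yes

Gupta did not beat Ferri directly.
Gupta beat Silva, Pham, Abara. Of those, Silva beat Ferri.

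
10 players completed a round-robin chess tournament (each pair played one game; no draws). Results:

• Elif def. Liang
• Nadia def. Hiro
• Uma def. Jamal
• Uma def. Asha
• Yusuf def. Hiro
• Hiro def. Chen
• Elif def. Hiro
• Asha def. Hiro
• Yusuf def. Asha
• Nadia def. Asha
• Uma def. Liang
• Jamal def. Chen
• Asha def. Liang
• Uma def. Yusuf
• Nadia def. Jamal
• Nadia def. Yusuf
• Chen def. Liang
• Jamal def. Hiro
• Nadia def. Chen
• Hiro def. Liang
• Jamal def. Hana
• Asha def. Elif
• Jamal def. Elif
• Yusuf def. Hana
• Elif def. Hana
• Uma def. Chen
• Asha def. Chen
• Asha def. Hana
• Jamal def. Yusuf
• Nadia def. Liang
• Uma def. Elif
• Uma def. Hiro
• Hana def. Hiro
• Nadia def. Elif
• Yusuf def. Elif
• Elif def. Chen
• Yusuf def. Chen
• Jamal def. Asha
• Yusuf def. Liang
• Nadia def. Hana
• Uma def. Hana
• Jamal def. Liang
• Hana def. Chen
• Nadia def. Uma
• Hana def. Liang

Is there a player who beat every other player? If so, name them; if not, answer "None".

Nadia

Nadia has 9 wins out of 9 opponents — a perfect record.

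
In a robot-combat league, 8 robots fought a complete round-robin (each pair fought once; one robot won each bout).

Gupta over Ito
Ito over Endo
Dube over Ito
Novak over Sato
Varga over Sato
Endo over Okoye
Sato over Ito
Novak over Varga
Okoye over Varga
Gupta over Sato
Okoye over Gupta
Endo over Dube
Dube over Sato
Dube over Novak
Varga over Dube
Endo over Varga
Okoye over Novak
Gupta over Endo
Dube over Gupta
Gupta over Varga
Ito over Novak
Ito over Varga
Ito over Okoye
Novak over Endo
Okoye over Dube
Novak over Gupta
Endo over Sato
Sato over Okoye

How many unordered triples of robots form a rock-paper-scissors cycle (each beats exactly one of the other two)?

Win totals: Okoye 4, Varga 2, Ito 4, Novak 4, Dube 4, Sato 2, Endo 4, Gupta 4.
A robot with w wins dominates both others in C(w,2) triples; summing gives 6 + 1 + 6 + 6 + 6 + 1 + 6 + 6 = 38 transitive triples.
Total triples C(8,3) = 56, so cyclic triples = 56 − 38 = 18.

18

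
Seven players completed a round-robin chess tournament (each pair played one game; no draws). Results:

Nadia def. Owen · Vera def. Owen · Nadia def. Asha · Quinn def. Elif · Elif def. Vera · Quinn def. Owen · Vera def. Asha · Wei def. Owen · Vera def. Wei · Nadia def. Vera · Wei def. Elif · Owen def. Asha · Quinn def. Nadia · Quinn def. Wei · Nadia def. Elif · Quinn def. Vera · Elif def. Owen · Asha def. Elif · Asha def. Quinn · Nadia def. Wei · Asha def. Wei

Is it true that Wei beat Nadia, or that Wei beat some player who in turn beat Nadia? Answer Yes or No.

No

Wei did not beat Nadia directly.
Wei beat Elif, Owen, but each of them lost to Nadia. No two-step path.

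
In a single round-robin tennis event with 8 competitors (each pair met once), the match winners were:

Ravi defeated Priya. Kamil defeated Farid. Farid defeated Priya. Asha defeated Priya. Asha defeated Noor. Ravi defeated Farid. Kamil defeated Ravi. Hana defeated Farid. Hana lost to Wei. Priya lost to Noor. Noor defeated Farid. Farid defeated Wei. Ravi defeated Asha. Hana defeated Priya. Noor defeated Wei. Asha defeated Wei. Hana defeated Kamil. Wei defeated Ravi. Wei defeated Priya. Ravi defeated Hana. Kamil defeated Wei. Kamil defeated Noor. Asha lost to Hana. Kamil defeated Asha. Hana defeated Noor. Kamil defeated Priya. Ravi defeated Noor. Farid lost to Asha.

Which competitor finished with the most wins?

Win totals: Ravi 5, Asha 4, Priya 0, Hana 5, Wei 3, Noor 3, Kamil 6, Farid 2.
Kamil leads with 6 wins (next highest: 5).

Kamil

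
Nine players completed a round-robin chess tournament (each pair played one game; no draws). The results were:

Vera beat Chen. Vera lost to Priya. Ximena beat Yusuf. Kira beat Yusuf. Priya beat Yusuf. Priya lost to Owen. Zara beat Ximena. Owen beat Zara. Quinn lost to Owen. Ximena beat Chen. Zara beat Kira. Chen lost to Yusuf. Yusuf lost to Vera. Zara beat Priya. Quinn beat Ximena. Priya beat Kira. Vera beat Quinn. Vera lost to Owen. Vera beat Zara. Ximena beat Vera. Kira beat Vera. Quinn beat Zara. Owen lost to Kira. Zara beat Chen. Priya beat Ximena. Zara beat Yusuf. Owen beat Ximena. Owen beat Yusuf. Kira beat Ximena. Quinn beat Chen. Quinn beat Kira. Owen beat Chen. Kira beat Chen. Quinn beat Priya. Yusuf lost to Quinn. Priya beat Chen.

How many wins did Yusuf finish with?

Yusuf's results: beat Chen; lost to Owen, Zara, Quinn, Ximena, Vera, Priya, Kira.
That is 1 win.

1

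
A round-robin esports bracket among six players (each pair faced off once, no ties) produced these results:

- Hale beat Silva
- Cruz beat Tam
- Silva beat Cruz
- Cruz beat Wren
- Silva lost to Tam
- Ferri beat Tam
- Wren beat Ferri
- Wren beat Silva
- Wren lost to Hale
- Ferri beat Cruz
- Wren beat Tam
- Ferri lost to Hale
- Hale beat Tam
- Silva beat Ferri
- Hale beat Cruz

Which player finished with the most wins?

Win totals: Cruz 2, Hale 5, Wren 3, Ferri 2, Silva 2, Tam 1.
Hale leads with 5 wins (next highest: 3).

Hale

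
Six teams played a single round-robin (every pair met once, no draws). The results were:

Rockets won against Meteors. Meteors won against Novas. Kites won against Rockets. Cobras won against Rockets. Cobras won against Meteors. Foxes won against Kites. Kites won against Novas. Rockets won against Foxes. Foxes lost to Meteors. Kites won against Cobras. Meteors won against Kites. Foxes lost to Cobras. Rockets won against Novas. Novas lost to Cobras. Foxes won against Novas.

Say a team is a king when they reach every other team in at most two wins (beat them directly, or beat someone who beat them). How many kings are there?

3

Rockets cannot reach Cobras in two steps.
Cobras reaches everyone (king).
Meteors reaches everyone (king).
Kites reaches everyone (king).
Foxes cannot reach Meteors in two steps.
Novas cannot reach Rockets, Cobras, Meteors, Kites, Foxes in two steps.
Kings: Cobras, Meteors, Kites — 3.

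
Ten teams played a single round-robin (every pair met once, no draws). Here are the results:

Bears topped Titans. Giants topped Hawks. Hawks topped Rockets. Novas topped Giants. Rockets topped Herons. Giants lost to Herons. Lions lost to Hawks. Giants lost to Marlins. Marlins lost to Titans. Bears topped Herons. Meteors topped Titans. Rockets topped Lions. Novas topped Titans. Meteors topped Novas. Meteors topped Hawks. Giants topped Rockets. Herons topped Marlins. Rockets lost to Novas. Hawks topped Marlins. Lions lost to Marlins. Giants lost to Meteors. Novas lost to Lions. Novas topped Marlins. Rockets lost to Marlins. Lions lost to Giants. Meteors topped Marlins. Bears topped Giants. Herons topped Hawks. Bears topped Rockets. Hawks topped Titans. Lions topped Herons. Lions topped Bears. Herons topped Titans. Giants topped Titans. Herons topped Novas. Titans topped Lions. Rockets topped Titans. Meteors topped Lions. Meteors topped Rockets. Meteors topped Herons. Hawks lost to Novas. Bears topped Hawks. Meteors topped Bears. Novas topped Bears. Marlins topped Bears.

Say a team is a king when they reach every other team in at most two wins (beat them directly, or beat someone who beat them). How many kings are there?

1

Meteors reaches everyone (king).
Marlins cannot reach Meteors in two steps.
Novas cannot reach Meteors in two steps.
Lions cannot reach Meteors in two steps.
Rockets cannot reach Meteors in two steps.
Giants cannot reach Meteors in two steps.
Bears cannot reach Meteors in two steps.
Herons cannot reach Meteors in two steps.
Titans cannot reach Meteors, Hawks in two steps.
Hawks cannot reach Meteors in two steps.
Kings: Meteors — 1.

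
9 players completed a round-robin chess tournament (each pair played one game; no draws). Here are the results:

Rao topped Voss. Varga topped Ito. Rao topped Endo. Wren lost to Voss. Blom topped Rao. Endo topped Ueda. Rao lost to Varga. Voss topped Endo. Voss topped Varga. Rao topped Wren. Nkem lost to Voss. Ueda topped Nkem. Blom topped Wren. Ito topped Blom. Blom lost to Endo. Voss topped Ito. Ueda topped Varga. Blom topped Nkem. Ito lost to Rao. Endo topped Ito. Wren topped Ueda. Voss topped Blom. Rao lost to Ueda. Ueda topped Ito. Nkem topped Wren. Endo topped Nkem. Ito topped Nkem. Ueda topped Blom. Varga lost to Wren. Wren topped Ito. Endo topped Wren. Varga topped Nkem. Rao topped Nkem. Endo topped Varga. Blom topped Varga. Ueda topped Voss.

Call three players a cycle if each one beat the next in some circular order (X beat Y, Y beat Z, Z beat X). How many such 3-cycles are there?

Win totals: Rao 5, Ueda 6, Blom 4, Endo 6, Wren 3, Voss 6, Varga 3, Ito 2, Nkem 1.
A player with w wins dominates both others in C(w,2) triples; summing gives 10 + 15 + 6 + 15 + 3 + 15 + 3 + 1 + 0 = 68 transitive triples.
Total triples C(9,3) = 84, so cyclic triples = 84 − 68 = 16.

16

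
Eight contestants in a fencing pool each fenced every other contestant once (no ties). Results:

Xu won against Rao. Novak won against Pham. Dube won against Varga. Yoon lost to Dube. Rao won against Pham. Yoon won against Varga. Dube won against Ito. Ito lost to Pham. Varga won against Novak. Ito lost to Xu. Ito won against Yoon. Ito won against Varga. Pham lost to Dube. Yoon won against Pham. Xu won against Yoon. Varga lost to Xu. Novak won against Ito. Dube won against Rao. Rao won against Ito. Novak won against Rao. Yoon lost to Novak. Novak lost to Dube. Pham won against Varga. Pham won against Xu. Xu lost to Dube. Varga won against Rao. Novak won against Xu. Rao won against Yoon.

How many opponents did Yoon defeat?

2

Yoon's results: beat Pham, Varga; lost to Rao, Dube, Novak, Ito, Xu.
That is 2 wins.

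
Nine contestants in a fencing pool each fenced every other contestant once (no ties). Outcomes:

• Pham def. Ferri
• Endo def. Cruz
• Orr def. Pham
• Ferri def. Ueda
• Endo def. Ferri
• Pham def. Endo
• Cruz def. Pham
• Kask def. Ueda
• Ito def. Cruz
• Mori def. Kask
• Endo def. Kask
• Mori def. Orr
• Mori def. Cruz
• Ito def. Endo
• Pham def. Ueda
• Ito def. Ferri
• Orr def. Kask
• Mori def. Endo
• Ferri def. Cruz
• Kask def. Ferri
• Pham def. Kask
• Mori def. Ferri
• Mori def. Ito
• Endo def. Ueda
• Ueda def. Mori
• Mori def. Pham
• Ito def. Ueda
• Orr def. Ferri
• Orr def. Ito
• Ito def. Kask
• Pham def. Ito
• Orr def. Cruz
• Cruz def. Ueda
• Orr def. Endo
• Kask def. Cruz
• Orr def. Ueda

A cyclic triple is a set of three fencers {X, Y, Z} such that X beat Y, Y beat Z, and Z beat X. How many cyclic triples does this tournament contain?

11

Win totals: Endo 4, Pham 5, Mori 7, Orr 7, Ito 5, Ueda 1, Cruz 2, Ferri 2, Kask 3.
A fencer with w wins dominates both others in C(w,2) triples; summing gives 6 + 10 + 21 + 21 + 10 + 0 + 1 + 1 + 3 = 73 transitive triples.
Total triples C(9,3) = 84, so cyclic triples = 84 − 73 = 11.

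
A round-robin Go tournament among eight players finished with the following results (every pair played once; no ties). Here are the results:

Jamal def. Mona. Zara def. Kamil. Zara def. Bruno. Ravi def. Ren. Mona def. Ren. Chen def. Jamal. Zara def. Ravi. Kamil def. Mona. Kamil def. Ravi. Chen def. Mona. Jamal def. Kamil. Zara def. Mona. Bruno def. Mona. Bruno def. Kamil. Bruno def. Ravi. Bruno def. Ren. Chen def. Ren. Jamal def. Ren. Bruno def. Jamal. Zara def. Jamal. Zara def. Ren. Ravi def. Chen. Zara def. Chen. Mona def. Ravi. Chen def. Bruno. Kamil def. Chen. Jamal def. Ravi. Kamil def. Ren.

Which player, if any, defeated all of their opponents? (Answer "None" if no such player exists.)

Zara

Zara has 7 wins out of 7 opponents — a perfect record.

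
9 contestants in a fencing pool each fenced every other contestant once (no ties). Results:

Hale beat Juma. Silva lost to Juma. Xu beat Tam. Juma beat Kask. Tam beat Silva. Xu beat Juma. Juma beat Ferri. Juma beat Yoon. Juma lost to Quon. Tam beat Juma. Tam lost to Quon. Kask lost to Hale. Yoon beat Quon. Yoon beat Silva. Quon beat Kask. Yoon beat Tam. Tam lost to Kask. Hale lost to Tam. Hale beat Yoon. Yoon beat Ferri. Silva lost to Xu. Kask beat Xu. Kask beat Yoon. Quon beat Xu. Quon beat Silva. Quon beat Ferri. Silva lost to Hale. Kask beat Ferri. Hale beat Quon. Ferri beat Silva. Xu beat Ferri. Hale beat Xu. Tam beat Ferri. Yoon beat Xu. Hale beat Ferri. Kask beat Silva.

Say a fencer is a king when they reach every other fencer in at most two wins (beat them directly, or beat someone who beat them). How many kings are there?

5

Juma cannot reach Hale in two steps.
Silva cannot reach Juma, Yoon, Xu, Kask, Hale, Tam, Quon, Ferri in two steps.
Yoon reaches everyone (king).
Xu cannot reach Quon in two steps.
Kask reaches everyone (king).
Hale reaches everyone (king).
Tam reaches everyone (king).
Quon reaches everyone (king).
Ferri cannot reach Juma, Yoon, Xu, Kask, Hale, Tam, Quon in two steps.
Kings: Yoon, Kask, Hale, Tam, Quon — 5.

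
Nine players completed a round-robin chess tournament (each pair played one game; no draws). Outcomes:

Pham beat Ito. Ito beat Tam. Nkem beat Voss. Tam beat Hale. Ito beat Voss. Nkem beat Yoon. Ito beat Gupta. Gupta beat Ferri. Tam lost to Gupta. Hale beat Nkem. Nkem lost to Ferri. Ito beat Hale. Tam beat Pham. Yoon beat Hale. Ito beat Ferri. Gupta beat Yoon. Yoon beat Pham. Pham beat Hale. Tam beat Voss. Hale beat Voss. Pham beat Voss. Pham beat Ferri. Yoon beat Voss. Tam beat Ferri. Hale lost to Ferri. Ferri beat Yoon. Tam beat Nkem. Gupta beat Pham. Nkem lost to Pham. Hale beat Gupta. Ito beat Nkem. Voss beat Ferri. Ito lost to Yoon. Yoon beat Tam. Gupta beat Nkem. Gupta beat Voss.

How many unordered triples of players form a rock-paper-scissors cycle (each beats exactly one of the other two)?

Win totals: Tam 5, Yoon 5, Ferri 3, Pham 5, Nkem 2, Ito 6, Voss 1, Hale 3, Gupta 6.
A player with w wins dominates both others in C(w,2) triples; summing gives 10 + 10 + 3 + 10 + 1 + 15 + 0 + 3 + 15 = 67 transitive triples.
Total triples C(9,3) = 84, so cyclic triples = 84 − 67 = 17.

17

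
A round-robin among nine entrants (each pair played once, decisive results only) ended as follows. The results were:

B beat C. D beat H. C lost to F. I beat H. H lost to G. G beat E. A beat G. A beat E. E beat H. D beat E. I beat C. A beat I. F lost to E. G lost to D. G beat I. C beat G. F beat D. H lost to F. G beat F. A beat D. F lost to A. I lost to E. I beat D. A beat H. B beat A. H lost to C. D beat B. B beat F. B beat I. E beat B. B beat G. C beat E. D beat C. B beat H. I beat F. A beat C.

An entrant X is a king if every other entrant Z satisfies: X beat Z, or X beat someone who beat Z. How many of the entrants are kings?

4

A reaches everyone (king).
B reaches everyone (king).
C cannot reach A, D in two steps.
D reaches everyone (king).
E reaches everyone (king).
F cannot reach A, I in two steps.
G cannot reach A in two steps.
H cannot reach A, B, C, D, E, F, G, I in two steps.
I cannot reach A in two steps.
Kings: A, B, D, E — 4.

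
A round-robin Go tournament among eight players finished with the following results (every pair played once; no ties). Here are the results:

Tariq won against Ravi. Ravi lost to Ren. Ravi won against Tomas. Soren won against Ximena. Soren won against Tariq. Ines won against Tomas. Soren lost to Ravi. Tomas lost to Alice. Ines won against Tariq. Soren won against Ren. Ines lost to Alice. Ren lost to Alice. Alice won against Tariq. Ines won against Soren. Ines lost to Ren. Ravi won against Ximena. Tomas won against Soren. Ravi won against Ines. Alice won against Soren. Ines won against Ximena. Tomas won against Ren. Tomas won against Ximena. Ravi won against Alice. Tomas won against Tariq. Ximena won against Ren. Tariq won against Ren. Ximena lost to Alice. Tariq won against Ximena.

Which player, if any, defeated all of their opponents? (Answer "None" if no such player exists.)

None

Highest win total is Alice with 6 (out of 7 possible).
Alice lost to Ravi, so no player went undefeated.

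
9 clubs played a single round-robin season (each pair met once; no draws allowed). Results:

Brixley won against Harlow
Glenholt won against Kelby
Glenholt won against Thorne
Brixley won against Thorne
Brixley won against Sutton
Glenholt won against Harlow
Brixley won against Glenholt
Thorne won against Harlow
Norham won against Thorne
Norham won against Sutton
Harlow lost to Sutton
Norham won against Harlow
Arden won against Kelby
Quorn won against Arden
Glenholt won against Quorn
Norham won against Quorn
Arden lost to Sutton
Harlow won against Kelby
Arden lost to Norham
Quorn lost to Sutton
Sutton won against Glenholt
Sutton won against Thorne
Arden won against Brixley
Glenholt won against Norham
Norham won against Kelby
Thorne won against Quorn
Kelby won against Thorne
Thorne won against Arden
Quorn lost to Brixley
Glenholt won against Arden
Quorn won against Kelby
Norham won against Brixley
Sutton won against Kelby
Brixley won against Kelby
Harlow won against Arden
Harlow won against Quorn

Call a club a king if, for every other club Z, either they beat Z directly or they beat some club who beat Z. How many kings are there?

Kelby cannot reach Brixley, Sutton, Norham, Glenholt in two steps.
Thorne cannot reach Sutton, Norham, Glenholt in two steps.
Brixley reaches everyone (king).
Quorn cannot reach Sutton, Norham, Glenholt, Harlow in two steps.
Arden cannot reach Norham in two steps.
Sutton reaches everyone (king).
Norham reaches everyone (king).
Glenholt reaches everyone (king).
Harlow cannot reach Sutton, Norham, Glenholt in two steps.
Kings: Brixley, Sutton, Norham, Glenholt — 4.

4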